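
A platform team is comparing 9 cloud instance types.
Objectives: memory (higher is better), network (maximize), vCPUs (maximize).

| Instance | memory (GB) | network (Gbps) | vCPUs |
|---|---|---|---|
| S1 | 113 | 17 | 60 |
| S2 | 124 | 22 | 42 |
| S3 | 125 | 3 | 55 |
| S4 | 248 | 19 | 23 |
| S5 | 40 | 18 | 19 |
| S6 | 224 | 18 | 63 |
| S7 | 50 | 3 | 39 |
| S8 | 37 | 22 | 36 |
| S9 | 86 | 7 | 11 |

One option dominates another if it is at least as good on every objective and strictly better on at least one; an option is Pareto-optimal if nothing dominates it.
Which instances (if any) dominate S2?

S1: worse on memory (113 vs 124).
S3: worse on network (3 vs 22).
S4: worse on network (19 vs 22).
S5: worse on memory (40 vs 124).
S6: worse on network (18 vs 22).
S7: worse on memory (50 vs 124).
S8: worse on memory (37 vs 124).
S9: worse on memory (86 vs 124).
No option dominates S2.

none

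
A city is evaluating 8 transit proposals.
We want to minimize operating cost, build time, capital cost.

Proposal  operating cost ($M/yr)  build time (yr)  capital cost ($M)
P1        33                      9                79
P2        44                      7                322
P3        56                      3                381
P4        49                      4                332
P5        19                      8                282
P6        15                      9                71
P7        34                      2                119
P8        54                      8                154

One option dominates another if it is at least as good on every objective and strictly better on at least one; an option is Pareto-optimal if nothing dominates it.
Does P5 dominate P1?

P5 vs P1: P5 is worse on capital cost (282 vs 79), so it does not dominate P1.

No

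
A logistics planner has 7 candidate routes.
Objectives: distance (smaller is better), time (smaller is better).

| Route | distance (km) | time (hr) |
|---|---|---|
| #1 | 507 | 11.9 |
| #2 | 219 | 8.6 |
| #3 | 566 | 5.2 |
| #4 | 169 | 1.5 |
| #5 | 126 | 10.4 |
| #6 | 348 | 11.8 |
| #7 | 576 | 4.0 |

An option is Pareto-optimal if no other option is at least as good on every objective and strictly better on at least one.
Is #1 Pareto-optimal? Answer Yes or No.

#2 vs #1: distance 219≤507, time 8.6≤11.9 — #2 is at least as good on every objective and strictly better on at least one, so #2 dominates #1.

No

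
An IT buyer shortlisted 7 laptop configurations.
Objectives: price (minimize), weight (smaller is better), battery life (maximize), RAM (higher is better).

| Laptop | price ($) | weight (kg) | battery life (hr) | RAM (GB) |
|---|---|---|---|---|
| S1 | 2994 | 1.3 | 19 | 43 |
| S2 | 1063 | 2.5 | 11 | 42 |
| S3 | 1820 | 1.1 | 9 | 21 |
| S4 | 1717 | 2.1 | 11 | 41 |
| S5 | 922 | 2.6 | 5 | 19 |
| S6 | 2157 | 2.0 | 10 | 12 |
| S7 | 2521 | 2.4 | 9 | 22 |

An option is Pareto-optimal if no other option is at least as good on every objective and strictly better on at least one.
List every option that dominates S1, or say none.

none

S2: worse on weight (2.5 vs 1.3).
S3: worse on battery life (9 vs 19).
S4: worse on weight (2.1 vs 1.3).
S5: worse on weight (2.6 vs 1.3).
S6: worse on weight (2.0 vs 1.3).
S7: worse on weight (2.4 vs 1.3).
No option dominates S1.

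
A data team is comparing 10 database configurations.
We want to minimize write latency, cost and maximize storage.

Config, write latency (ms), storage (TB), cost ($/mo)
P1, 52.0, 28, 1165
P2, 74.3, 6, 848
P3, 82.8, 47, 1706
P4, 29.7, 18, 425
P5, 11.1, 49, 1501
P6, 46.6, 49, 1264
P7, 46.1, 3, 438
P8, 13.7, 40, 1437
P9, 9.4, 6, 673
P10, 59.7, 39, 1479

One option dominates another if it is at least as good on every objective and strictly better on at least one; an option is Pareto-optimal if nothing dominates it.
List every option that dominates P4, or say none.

none

P1: worse on write latency (52.0 vs 29.7).
P2: worse on write latency (74.3 vs 29.7).
P3: worse on write latency (82.8 vs 29.7).
P5: worse on cost (1501 vs 425).
P6: worse on write latency (46.6 vs 29.7).
P7: worse on write latency (46.1 vs 29.7).
P8: worse on cost (1437 vs 425).
P9: worse on storage (6 vs 18).
P10: worse on write latency (59.7 vs 29.7).
No option dominates P4.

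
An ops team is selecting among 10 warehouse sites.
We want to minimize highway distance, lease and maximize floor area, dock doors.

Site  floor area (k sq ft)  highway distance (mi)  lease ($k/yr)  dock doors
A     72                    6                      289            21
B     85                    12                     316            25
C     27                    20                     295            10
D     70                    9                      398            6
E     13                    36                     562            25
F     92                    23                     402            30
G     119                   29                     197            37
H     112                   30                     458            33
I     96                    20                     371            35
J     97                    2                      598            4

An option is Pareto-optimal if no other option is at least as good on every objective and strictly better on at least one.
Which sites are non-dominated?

A, B, G, I, J

A: not dominated.
B: not dominated.
C: dominated by A (floor area 72≥27, highway distance 6≤20, lease 289≤295, dock doors 21≥10).
D: dominated by A (floor area 72≥70, highway distance 6≤9, lease 289≤398, dock doors 21≥6).
E: dominated by B (floor area 85≥13, highway distance 12≤36, lease 316≤562, dock doors 25≥25).
F: dominated by I (floor area 96≥92, highway distance 20≤23, lease 371≤402, dock doors 35≥30).
G: not dominated (best floor area).
H: dominated by G (floor area 119≥112, highway distance 29≤30, lease 197≤458, dock doors 37≥33).
I: not dominated.
J: not dominated (best highway distance).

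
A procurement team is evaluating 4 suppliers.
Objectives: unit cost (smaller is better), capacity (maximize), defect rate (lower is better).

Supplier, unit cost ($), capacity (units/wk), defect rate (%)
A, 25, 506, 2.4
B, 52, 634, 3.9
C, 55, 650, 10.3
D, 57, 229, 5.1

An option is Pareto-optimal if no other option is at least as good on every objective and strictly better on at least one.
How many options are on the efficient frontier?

A: not dominated (best unit cost).
B: not dominated.
C: not dominated (best capacity).
D: dominated by A (unit cost 25≤57, capacity 506≥229, defect rate 2.4≤5.1).
Pareto-optimal: A, B, C → 3.

3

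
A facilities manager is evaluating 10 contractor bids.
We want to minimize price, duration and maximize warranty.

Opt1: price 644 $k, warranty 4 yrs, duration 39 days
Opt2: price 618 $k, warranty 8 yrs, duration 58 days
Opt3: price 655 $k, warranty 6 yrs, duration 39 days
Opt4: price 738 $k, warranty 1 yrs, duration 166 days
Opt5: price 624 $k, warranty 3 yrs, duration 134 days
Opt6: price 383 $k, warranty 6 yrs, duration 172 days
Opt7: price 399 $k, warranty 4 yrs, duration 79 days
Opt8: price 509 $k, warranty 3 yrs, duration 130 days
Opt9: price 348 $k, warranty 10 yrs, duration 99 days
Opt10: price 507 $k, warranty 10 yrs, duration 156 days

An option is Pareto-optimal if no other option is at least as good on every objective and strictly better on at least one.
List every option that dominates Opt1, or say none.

Opt2: worse on duration (58 vs 39).
Opt3: worse on price (655 vs 644).
Opt4: worse on price (738 vs 644).
Opt5: worse on warranty (3 vs 4).
Opt6: worse on duration (172 vs 39).
Opt7: worse on duration (79 vs 39).
Opt8: worse on warranty (3 vs 4).
Opt9: worse on duration (99 vs 39).
Opt10: worse on duration (156 vs 39).
No option dominates Opt1.

none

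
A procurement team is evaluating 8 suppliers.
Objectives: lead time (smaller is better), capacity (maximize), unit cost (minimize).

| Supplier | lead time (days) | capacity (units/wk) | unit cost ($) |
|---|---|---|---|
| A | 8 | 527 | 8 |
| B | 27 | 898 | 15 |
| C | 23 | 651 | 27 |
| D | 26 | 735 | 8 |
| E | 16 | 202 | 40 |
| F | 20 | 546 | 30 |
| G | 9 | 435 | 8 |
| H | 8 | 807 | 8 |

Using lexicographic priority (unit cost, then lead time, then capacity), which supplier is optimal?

First minimize unit cost: best is 8, kept {A, D, G, H}.
Then minimize lead time: best is 8, kept {A, H}.
Then maximize capacity: best is 807, kept {H}.

H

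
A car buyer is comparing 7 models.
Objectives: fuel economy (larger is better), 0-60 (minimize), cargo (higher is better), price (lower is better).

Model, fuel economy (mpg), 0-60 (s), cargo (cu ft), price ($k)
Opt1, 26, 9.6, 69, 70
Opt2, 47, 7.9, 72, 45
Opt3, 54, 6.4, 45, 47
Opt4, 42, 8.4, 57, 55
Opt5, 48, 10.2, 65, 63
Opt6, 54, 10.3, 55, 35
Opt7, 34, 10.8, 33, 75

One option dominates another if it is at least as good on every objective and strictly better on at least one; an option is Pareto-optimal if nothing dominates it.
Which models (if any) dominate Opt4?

Opt2: fuel economy 47≥42, 0-60 7.9≤8.4, cargo 72≥57, price 45≤55 — dominates Opt4.
Others (Opt1, Opt3, Opt5, Opt6, Opt7) are each worse than Opt4 on at least one objective.

Opt2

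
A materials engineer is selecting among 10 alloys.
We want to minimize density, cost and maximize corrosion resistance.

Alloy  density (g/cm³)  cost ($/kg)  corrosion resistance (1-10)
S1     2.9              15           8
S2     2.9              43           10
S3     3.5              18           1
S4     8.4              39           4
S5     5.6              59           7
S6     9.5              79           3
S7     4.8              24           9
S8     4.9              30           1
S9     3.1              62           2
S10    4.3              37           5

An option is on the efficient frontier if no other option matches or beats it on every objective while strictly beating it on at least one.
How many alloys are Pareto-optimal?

S1: not dominated (best cost).
S2: not dominated (best corrosion resistance).
S3: dominated by S1 (density 2.9≤3.5, cost 15≤18, corrosion resistance 8≥1).
S4: dominated by S1 (density 2.9≤8.4, cost 15≤39, corrosion resistance 8≥4).
S5: dominated by S1 (density 2.9≤5.6, cost 15≤59, corrosion resistance 8≥7).
S6: dominated by S1 (density 2.9≤9.5, cost 15≤79, corrosion resistance 8≥3).
S7: not dominated.
S8: dominated by S1 (density 2.9≤4.9, cost 15≤30, corrosion resistance 8≥1).
S9: dominated by S1 (density 2.9≤3.1, cost 15≤62, corrosion resistance 8≥2).
S10: dominated by S1 (density 2.9≤4.3, cost 15≤37, corrosion resistance 8≥5).
Pareto-optimal: S1, S2, S7 → 3.

3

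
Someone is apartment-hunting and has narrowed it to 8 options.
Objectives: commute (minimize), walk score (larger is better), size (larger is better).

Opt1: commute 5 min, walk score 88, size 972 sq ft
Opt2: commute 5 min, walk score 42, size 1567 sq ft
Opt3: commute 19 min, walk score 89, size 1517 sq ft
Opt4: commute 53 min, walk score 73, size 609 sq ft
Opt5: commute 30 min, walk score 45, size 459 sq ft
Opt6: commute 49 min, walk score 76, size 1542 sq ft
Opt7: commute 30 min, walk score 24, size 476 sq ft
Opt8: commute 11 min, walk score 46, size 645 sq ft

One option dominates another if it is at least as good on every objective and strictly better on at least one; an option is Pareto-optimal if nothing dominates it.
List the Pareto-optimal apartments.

Opt1: not dominated.
Opt2: not dominated (best size).
Opt3: not dominated (best walk score).
Opt4: dominated by Opt1 (commute 5≤53, walk score 88≥73, size 972≥609).
Opt5: dominated by Opt1 (commute 5≤30, walk score 88≥45, size 972≥459).
Opt6: not dominated.
Opt7: dominated by Opt1 (commute 5≤30, walk score 88≥24, size 972≥476).
Opt8: dominated by Opt1 (commute 5≤11, walk score 88≥46, size 972≥645).

Opt1, Opt2, Opt3, Opt6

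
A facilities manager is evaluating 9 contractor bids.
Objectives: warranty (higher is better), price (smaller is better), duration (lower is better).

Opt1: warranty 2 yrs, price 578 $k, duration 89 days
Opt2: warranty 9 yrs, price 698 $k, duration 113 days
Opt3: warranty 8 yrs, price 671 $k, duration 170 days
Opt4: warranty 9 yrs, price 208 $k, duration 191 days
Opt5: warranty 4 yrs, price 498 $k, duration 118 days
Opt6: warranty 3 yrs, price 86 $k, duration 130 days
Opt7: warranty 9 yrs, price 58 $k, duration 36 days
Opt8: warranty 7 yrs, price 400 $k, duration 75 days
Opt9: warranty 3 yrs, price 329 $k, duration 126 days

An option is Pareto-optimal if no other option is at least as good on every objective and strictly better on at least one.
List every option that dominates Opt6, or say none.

Opt7

Opt7: warranty 9≥3, price 58≤86, duration 36≤130 — dominates Opt6.
Others (Opt1, Opt2, Opt3, Opt4, Opt5, Opt8, Opt9) are each worse than Opt6 on at least one objective.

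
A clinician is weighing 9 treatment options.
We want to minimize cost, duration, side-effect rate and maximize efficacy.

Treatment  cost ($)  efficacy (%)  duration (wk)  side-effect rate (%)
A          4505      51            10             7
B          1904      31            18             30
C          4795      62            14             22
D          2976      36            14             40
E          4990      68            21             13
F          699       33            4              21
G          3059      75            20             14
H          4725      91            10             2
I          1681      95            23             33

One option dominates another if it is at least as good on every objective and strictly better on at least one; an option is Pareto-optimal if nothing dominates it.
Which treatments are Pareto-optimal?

A: not dominated.
B: dominated by F (cost 699≤1904, efficacy 33≥31, duration 4≤18, side-effect rate 21≤30).
C: dominated by H (cost 4725≤4795, efficacy 91≥62, duration 10≤14, side-effect rate 2≤22).
D: not dominated.
E: dominated by H (cost 4725≤4990, efficacy 91≥68, duration 10≤21, side-effect rate 2≤13).
F: not dominated (best cost).
G: not dominated.
H: not dominated (best side-effect rate).
I: not dominated (best efficacy).

A, D, F, G, H, I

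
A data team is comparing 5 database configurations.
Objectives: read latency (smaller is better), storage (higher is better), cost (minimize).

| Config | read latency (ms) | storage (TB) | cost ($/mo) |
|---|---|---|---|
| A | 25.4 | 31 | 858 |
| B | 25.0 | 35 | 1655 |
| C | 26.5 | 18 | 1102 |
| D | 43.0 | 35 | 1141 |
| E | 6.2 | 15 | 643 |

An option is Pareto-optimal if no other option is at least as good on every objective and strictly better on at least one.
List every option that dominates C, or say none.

A: read latency 25.4≤26.5, storage 31≥18, cost 858≤1102 — dominates C.
Others (B, D, E) are each worse than C on at least one objective.

A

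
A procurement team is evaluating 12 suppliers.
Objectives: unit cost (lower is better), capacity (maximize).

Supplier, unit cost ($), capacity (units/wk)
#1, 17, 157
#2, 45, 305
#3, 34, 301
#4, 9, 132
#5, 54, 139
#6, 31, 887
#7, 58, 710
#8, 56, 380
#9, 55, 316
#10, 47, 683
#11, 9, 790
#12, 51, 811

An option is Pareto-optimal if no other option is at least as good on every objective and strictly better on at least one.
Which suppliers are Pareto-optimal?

#6, #11

#1: dominated by #11 (unit cost 9≤17, capacity 790≥157).
#2: dominated by #6 (unit cost 31≤45, capacity 887≥305).
#3: dominated by #6 (unit cost 31≤34, capacity 887≥301).
#4: dominated by #11 (unit cost 9≤9, capacity 790≥132).
#5: dominated by #1 (unit cost 17≤54, capacity 157≥139).
#6: not dominated (best capacity).
#7: dominated by #6 (unit cost 31≤58, capacity 887≥710).
#8: dominated by #6 (unit cost 31≤56, capacity 887≥380).
#9: dominated by #6 (unit cost 31≤55, capacity 887≥316).
#10: dominated by #6 (unit cost 31≤47, capacity 887≥683).
#11: not dominated.
#12: dominated by #6 (unit cost 31≤51, capacity 887≥811).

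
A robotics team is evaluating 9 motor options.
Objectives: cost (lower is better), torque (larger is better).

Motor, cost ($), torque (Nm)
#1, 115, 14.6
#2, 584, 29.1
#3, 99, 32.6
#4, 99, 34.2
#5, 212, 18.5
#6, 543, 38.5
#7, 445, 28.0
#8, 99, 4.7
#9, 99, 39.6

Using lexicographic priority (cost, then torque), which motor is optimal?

#9

First minimize cost: best is 99, kept {#3, #4, #8, #9}.
Then maximize torque: best is 39.6, kept {#9}.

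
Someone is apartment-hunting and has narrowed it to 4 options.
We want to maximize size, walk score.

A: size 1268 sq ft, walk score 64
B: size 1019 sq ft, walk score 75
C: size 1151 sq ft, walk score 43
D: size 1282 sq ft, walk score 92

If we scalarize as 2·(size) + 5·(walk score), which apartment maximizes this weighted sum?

D

A: 2·1268 + 5·64 = 2856
B: 2·1019 + 5·75 = 2413
C: 2·1151 + 5·43 = 2517
D: 2·1282 + 5·92 = 3024
Highest: D at 3024.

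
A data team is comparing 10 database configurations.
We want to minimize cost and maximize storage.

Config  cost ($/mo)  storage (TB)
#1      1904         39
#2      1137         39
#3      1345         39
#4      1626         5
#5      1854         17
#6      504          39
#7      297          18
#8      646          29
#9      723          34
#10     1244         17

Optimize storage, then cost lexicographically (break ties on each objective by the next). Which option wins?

First maximize storage: best is 39, kept {#1, #2, #3, #6}.
Then minimize cost: best is 504, kept {#6}.

#6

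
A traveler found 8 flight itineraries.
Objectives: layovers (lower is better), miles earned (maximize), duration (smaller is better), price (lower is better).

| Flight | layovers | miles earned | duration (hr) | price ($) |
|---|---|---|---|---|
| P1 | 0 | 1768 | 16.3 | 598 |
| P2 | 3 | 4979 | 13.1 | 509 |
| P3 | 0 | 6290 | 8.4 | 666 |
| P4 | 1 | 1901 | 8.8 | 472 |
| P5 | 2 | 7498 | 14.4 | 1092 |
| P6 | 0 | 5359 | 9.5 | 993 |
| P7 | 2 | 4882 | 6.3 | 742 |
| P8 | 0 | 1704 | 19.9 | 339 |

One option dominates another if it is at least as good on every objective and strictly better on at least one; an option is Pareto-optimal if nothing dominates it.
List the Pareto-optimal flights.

P1: not dominated.
P2: not dominated.
P3: not dominated.
P4: not dominated.
P5: not dominated (best miles earned).
P6: dominated by P3 (layovers 0≤0, miles earned 6290≥5359, duration 8.4≤9.5, price 666≤993).
P7: not dominated (best duration).
P8: not dominated (best price).

P1, P2, P3, P4, P5, P7, P8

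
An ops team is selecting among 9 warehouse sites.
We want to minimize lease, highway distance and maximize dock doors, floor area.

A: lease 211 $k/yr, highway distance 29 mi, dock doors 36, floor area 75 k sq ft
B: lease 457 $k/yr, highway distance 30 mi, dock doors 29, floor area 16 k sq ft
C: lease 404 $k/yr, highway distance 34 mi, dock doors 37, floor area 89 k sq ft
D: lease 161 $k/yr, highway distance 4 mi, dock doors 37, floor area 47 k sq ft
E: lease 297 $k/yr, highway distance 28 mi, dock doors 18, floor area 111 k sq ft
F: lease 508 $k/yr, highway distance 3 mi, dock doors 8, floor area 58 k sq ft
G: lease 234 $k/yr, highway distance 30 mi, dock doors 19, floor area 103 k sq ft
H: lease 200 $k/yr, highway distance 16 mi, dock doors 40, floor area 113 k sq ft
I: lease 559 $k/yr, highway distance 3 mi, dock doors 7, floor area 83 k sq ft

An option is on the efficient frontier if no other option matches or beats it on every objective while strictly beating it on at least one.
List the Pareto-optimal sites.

A: dominated by H (lease 200≤211, highway distance 16≤29, dock doors 40≥36, floor area 113≥75).
B: dominated by A (lease 211≤457, highway distance 29≤30, dock doors 36≥29, floor area 75≥16).
C: dominated by H (lease 200≤404, highway distance 16≤34, dock doors 40≥37, floor area 113≥89).
D: not dominated (best lease).
E: dominated by H (lease 200≤297, highway distance 16≤28, dock doors 40≥18, floor area 113≥111).
F: not dominated.
G: dominated by H (lease 200≤234, highway distance 16≤30, dock doors 40≥19, floor area 113≥103).
H: not dominated (best dock doors).
I: not dominated.

D, F, H, I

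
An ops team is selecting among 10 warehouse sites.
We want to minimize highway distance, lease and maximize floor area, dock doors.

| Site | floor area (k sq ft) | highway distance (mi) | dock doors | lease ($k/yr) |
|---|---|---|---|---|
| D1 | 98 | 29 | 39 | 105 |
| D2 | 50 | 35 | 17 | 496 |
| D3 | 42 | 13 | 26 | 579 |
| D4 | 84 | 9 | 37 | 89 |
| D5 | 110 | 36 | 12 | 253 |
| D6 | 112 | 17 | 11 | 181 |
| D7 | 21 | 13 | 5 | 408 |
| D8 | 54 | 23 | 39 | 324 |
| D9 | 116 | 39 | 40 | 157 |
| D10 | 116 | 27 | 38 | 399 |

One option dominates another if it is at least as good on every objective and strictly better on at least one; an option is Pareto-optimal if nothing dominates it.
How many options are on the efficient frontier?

7

D1: not dominated.
D2: dominated by D1 (floor area 98≥50, highway distance 29≤35, dock doors 39≥17, lease 105≤496).
D3: dominated by D4 (floor area 84≥42, highway distance 9≤13, dock doors 37≥26, lease 89≤579).
D4: not dominated (best highway distance).
D5: not dominated.
D6: not dominated.
D7: dominated by D4 (floor area 84≥21, highway distance 9≤13, dock doors 37≥5, lease 89≤408).
D8: not dominated.
D9: not dominated (best dock doors).
D10: not dominated.
Pareto-optimal: D1, D4, D5, D6, D8, D9, D10 → 7.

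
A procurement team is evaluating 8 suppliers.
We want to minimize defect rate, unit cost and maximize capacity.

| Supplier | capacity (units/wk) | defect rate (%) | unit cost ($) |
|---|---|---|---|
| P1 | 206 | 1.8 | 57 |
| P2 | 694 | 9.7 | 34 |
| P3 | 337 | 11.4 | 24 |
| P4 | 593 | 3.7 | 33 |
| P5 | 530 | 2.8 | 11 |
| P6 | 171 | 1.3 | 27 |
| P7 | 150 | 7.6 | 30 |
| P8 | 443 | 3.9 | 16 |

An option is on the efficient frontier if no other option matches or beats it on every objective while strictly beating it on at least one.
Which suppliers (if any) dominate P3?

P5: capacity 530≥337, defect rate 2.8≤11.4, unit cost 11≤24 — dominates P3.
P8: capacity 443≥337, defect rate 3.9≤11.4, unit cost 16≤24 — dominates P3.
Others (P1, P2, P4, P6, P7) are each worse than P3 on at least one objective.

P5, P8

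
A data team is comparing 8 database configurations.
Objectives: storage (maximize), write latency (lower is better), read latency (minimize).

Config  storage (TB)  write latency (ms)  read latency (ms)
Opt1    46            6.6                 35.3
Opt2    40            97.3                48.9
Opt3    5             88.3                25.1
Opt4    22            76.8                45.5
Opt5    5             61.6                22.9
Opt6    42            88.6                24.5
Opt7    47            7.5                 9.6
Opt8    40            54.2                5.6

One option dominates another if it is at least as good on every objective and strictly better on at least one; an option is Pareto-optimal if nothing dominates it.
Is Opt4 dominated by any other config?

Yes

Opt1 vs Opt4: storage 46≥22, write latency 6.6≤76.8, read latency 35.3≤45.5 — Opt1 is at least as good on every objective and strictly better on at least one, so Opt1 dominates Opt4.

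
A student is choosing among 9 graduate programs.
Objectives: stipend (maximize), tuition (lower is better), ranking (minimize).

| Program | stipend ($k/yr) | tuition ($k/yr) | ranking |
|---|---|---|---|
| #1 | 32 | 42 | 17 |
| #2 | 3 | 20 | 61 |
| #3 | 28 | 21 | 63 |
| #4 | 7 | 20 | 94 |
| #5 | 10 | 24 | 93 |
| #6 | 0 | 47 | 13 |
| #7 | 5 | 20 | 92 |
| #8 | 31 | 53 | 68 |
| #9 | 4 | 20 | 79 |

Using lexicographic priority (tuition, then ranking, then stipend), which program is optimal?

First minimize tuition: best is 20, kept {#2, #4, #7, #9}.
Then minimize ranking: best is 61, kept {#2}.

#2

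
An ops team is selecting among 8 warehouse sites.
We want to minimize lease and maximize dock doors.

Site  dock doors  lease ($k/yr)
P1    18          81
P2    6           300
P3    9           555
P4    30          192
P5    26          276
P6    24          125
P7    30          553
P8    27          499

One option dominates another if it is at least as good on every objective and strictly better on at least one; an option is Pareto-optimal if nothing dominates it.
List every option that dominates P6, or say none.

P1: worse on dock doors (18 vs 24).
P2: worse on dock doors (6 vs 24).
P3: worse on dock doors (9 vs 24).
P4: worse on lease (192 vs 125).
P5: worse on lease (276 vs 125).
P7: worse on lease (553 vs 125).
P8: worse on lease (499 vs 125).
No option dominates P6.

none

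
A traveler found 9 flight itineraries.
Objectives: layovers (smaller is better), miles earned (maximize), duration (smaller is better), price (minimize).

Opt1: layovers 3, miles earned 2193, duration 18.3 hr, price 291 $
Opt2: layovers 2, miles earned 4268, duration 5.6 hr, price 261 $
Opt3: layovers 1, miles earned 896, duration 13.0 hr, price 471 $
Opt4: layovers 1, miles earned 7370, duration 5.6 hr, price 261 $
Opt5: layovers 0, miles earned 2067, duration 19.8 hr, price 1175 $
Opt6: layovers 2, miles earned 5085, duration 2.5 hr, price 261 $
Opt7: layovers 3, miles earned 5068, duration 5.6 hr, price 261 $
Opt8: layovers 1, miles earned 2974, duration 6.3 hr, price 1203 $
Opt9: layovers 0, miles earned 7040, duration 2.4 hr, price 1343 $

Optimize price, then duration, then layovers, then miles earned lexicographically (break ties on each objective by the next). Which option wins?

First minimize price: best is 261, kept {Opt2, Opt4, Opt6, Opt7}.
Then minimize duration: best is 2.5, kept {Opt6}.

Opt6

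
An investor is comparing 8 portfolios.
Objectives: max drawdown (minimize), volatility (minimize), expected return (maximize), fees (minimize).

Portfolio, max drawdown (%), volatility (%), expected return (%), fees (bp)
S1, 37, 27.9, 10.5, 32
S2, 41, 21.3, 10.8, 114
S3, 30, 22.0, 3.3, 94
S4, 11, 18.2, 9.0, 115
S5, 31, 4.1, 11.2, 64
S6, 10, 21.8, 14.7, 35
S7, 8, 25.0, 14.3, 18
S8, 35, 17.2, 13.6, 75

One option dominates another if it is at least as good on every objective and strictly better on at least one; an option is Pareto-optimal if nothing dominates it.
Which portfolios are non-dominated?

S1: dominated by S7 (max drawdown 8≤37, volatility 25.0≤27.9, expected return 14.3≥10.5, fees 18≤32).
S2: dominated by S5 (max drawdown 31≤41, volatility 4.1≤21.3, expected return 11.2≥10.8, fees 64≤114).
S3: dominated by S6 (max drawdown 10≤30, volatility 21.8≤22.0, expected return 14.7≥3.3, fees 35≤94).
S4: not dominated.
S5: not dominated (best volatility).
S6: not dominated (best expected return).
S7: not dominated (best max drawdown).
S8: not dominated.

S4, S5, S6, S7, S8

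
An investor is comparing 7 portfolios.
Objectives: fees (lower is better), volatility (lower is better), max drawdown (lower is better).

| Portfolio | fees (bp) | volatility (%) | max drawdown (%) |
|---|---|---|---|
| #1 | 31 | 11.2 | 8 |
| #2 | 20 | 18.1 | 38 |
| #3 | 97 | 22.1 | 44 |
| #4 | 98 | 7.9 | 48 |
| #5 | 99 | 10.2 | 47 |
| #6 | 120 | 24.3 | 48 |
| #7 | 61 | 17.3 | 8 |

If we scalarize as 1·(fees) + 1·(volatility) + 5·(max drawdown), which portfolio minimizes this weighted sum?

#1

#1: 1·31 + 1·11.2 + 5·8 = 82.2
#2: 1·20 + 1·18.1 + 5·38 = 228.1
#3: 1·97 + 1·22.1 + 5·44 = 339.1
#4: 1·98 + 1·7.9 + 5·48 = 345.9
#5: 1·99 + 1·10.2 + 5·47 = 344.2
#6: 1·120 + 1·24.3 + 5·48 = 384.3
#7: 1·61 + 1·17.3 + 5·8 = 118.3
Lowest: #1 at 82.2.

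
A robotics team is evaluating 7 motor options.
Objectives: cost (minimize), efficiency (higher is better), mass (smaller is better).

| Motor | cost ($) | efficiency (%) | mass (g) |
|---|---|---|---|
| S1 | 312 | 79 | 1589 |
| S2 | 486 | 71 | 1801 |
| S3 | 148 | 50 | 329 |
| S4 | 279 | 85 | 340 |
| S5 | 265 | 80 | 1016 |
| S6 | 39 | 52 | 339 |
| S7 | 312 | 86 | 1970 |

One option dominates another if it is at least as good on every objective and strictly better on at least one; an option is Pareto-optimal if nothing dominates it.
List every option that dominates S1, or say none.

S4, S5

S4: cost 279≤312, efficiency 85≥79, mass 340≤1589 — dominates S1.
S5: cost 265≤312, efficiency 80≥79, mass 1016≤1589 — dominates S1.
Others (S2, S3, S6, S7) are each worse than S1 on at least one objective.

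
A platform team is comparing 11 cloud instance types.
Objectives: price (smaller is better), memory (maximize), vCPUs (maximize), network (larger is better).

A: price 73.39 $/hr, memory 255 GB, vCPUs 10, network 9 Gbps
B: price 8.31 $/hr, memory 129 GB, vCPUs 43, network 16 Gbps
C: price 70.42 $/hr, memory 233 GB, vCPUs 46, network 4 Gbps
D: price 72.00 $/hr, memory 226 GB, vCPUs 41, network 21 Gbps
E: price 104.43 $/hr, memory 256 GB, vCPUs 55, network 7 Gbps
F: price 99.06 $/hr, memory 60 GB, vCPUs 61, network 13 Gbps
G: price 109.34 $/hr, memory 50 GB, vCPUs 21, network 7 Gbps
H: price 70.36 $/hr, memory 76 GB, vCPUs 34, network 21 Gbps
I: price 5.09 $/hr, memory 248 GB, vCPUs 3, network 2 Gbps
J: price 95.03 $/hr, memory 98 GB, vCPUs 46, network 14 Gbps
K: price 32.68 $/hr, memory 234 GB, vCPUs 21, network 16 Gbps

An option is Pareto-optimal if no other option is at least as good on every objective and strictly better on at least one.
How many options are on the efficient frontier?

A: not dominated.
B: not dominated.
C: not dominated.
D: not dominated.
E: not dominated (best memory).
F: not dominated (best vCPUs).
G: dominated by B (price 8.31≤109.34, memory 129≥50, vCPUs 43≥21, network 16≥7).
H: not dominated.
I: not dominated (best price).
J: not dominated.
K: not dominated.
Pareto-optimal: A, B, C, D, E, F, H, I, J, K → 10.

10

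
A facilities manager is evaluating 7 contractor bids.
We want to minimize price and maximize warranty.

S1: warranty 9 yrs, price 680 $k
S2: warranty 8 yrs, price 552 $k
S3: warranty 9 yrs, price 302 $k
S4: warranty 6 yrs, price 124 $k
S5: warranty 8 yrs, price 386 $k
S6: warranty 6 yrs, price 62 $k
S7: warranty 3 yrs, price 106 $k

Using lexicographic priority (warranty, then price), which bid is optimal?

S3

First maximize warranty: best is 9, kept {S1, S3}.
Then minimize price: best is 302, kept {S3}.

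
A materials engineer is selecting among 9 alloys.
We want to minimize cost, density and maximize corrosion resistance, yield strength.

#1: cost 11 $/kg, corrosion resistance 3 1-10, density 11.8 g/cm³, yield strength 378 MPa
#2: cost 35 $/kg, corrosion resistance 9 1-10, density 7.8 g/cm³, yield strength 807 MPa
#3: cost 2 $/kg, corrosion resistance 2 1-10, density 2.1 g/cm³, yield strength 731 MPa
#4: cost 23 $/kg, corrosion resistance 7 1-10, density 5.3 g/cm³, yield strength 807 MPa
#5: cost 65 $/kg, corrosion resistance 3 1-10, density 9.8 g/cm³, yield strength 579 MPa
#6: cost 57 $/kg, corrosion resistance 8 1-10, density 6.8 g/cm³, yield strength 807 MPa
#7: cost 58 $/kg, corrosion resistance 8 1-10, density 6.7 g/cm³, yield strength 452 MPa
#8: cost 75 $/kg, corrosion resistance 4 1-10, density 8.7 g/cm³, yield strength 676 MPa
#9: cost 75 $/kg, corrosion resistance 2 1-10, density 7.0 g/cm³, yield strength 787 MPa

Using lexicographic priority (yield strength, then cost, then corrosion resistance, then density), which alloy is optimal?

#4

First maximize yield strength: best is 807, kept {#2, #4, #6}.
Then minimize cost: best is 23, kept {#4}.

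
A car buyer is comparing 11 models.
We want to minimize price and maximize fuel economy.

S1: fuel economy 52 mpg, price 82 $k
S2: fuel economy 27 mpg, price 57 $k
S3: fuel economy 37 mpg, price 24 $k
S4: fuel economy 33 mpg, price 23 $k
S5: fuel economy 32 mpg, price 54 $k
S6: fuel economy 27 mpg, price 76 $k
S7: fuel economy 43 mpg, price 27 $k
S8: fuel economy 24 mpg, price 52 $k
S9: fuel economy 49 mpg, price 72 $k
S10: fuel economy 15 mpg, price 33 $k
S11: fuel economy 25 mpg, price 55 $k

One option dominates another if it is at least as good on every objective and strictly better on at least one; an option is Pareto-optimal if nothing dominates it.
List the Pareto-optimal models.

S1, S3, S4, S7, S9

S1: not dominated (best fuel economy).
S2: dominated by S3 (fuel economy 37≥27, price 24≤57).
S3: not dominated.
S4: not dominated (best price).
S5: dominated by S3 (fuel economy 37≥32, price 24≤54).
S6: dominated by S2 (fuel economy 27≥27, price 57≤76).
S7: not dominated.
S8: dominated by S3 (fuel economy 37≥24, price 24≤52).
S9: not dominated.
S10: dominated by S3 (fuel economy 37≥15, price 24≤33).
S11: dominated by S3 (fuel economy 37≥25, price 24≤55).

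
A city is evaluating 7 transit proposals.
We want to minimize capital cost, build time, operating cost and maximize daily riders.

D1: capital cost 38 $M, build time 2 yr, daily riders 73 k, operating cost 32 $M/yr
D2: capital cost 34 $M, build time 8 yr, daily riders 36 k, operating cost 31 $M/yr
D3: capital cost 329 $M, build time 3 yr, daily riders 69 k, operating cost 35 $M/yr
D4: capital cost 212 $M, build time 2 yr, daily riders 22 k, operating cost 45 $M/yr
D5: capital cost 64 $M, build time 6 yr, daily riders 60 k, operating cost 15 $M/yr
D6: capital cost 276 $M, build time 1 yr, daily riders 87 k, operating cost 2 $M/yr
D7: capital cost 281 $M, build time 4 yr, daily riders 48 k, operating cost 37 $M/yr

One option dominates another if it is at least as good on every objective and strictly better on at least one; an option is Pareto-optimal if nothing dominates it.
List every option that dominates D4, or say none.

D1: capital cost 38≤212, build time 2≤2, daily riders 73≥22, operating cost 32≤45 — dominates D4.
Others (D2, D3, D5, D6, D7) are each worse than D4 on at least one objective.

D1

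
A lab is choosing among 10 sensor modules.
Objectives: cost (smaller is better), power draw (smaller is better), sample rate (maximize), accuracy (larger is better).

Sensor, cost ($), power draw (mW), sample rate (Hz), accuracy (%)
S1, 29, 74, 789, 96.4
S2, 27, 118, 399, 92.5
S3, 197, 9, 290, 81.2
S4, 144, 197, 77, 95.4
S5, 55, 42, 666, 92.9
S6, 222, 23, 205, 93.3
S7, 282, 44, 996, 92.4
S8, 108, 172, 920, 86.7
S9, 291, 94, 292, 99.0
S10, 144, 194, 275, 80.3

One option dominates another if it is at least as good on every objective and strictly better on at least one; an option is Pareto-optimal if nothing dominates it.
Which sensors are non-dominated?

S1, S2, S3, S5, S6, S7, S8, S9

S1: not dominated.
S2: not dominated (best cost).
S3: not dominated (best power draw).
S4: dominated by S1 (cost 29≤144, power draw 74≤197, sample rate 789≥77, accuracy 96.4≥95.4).
S5: not dominated.
S6: not dominated.
S7: not dominated (best sample rate).
S8: not dominated.
S9: not dominated (best accuracy).
S10: dominated by S1 (cost 29≤144, power draw 74≤194, sample rate 789≥275, accuracy 96.4≥80.3).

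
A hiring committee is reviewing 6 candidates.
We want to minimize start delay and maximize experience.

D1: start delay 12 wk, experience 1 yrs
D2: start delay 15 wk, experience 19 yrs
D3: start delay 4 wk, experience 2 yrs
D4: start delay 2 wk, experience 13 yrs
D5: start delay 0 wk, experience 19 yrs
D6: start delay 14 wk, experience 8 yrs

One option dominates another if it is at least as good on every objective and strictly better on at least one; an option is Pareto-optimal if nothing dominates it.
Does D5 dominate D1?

Yes

D5 vs D1: start delay 0≤12, experience 19≥1 — D5 is at least as good on every objective with at least one strict improvement.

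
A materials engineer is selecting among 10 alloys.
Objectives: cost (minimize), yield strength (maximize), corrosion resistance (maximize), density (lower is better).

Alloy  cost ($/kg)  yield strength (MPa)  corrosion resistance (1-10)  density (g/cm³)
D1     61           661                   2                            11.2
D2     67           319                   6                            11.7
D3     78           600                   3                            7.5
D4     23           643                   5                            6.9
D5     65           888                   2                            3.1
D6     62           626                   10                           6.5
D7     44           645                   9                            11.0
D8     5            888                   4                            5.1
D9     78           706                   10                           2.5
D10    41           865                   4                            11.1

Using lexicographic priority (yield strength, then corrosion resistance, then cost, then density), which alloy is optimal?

D8

First maximize yield strength: best is 888, kept {D5, D8}.
Then maximize corrosion resistance: best is 4, kept {D8}.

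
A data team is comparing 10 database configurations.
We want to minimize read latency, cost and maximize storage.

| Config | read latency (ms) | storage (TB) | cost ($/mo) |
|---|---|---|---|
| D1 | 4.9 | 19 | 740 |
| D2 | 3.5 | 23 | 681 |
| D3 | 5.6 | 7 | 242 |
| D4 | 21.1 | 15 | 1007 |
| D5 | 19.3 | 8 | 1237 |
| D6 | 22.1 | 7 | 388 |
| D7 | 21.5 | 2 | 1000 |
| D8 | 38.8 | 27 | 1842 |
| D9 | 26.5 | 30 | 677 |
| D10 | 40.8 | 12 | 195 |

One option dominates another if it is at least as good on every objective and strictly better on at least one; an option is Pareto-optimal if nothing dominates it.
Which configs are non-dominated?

D1: dominated by D2 (read latency 3.5≤4.9, storage 23≥19, cost 681≤740).
D2: not dominated (best read latency).
D3: not dominated.
D4: dominated by D1 (read latency 4.9≤21.1, storage 19≥15, cost 740≤1007).
D5: dominated by D1 (read latency 4.9≤19.3, storage 19≥8, cost 740≤1237).
D6: dominated by D3 (read latency 5.6≤22.1, storage 7≥7, cost 242≤388).
D7: dominated by D1 (read latency 4.9≤21.5, storage 19≥2, cost 740≤1000).
D8: dominated by D9 (read latency 26.5≤38.8, storage 30≥27, cost 677≤1842).
D9: not dominated (best storage).
D10: not dominated (best cost).

D2, D3, D9, D10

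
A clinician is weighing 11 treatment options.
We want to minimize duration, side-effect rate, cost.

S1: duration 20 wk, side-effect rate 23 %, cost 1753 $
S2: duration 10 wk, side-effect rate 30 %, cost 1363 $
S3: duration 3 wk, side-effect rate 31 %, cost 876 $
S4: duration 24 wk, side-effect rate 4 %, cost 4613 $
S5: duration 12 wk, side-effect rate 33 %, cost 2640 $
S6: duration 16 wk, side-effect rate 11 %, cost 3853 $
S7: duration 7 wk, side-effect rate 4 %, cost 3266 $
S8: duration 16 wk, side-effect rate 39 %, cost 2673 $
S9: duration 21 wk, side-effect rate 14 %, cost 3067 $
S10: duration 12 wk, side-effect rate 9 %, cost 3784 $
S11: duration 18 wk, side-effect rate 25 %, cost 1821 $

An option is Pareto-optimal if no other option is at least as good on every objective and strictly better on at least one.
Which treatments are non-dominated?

S1: not dominated.
S2: not dominated.
S3: not dominated (best duration).
S4: dominated by S7 (duration 7≤24, side-effect rate 4≤4, cost 3266≤4613).
S5: dominated by S2 (duration 10≤12, side-effect rate 30≤33, cost 1363≤2640).
S6: dominated by S7 (duration 7≤16, side-effect rate 4≤11, cost 3266≤3853).
S7: not dominated.
S8: dominated by S2 (duration 10≤16, side-effect rate 30≤39, cost 1363≤2673).
S9: not dominated.
S10: dominated by S7 (duration 7≤12, side-effect rate 4≤9, cost 3266≤3784).
S11: not dominated.

S1, S2, S3, S7, S9, S11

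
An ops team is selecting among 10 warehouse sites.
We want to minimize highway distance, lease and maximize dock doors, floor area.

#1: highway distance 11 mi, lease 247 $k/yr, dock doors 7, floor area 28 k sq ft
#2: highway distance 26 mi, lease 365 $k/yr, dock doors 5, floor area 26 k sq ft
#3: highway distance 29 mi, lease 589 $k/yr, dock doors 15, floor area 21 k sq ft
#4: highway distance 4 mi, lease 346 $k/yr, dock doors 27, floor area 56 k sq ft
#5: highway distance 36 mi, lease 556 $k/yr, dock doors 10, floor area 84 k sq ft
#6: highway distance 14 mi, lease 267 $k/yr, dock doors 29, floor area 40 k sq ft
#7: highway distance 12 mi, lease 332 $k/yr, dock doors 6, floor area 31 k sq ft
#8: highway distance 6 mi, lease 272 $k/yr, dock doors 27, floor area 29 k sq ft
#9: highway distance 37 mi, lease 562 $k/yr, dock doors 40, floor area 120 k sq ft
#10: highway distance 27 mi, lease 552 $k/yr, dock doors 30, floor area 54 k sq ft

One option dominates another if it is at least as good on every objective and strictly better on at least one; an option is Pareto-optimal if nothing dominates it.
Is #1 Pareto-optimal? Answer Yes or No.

Yes

#2: worse on highway distance (26 vs 11).
#3: worse on highway distance (29 vs 11).
#4: worse on lease (346 vs 247).
#5: worse on highway distance (36 vs 11).
#6: worse on highway distance (14 vs 11).
#7: worse on highway distance (12 vs 11).
#8: worse on lease (272 vs 247).
#9: worse on highway distance (37 vs 11).
#10: worse on highway distance (27 vs 11).
No option is at least as good as #1 on every objective and strictly better on one.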